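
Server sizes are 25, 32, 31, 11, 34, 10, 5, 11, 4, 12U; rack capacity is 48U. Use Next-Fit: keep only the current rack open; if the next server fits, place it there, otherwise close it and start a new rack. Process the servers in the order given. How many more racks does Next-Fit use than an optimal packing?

1

Next-Fit: [25] [32] [31,11] [34,10] [5,11,4,12] → 5 racks.
Total size 175U; any packing needs at least ⌈175/48⌉ = 4 racks.
An optimal packing achieves that bound: [34,12] [32,11,5] [31,11,4] [25,10] → 4 racks.
Excess: 5 − 4 = 1.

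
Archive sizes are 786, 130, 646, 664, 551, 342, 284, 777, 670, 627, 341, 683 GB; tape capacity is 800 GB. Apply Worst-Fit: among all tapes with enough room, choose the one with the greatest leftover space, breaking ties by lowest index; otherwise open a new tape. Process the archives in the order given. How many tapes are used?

10

Put 786 GB in tape 1; 14 GB remain.
Put 130 GB in tape 2; 670 GB remain.
Put 646 GB in tape 2; 24 GB remain.
Put 664 GB in tape 3; 136 GB remain.
Put 551 GB in tape 4; 249 GB remain.
Put 342 GB in tape 5; 458 GB remain.
Put 284 GB in tape 5; 174 GB remain.
Put 777 GB in tape 6; 23 GB remain.
Put 670 GB in tape 7; 130 GB remain.
Put 627 GB in tape 8; 173 GB remain.
Put 341 GB in tape 9; 459 GB remain.
Put 683 GB in tape 10; 117 GB remain.
Final tapes: [786] [130,646] [664] [551] [342,284] [777] [670] [627] [341] [683].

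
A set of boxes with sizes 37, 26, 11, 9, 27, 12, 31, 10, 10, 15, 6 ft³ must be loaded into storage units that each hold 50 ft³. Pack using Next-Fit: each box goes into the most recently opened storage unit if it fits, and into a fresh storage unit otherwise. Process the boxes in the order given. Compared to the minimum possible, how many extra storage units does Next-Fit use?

Next-Fit: [37] [26,11,9] [27,12] [31,10] [10,15,6] → 5 storage units.
Total size 194 ft³; any packing needs at least ⌈194/50⌉ = 4 storage units.
An optimal packing achieves that bound: [37,12] [31,10,9] [27,15,6] [26,11,10] → 4 storage units.
Excess: 5 − 4 = 1.

1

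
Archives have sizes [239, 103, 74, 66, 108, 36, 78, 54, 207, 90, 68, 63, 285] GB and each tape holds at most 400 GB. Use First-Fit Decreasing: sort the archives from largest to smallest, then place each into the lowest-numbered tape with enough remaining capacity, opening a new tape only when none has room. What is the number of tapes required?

Sorted descending: 285, 239, 207, 108, 103, 90, 78, 74, 68, 66, 63, 54, 36.
285 GB → tape 1 (remaining 115 GB)
239 GB → tape 2 (remaining 161 GB)
207 GB → tape 3 (remaining 193 GB)
108 GB → tape 1 (remaining 7 GB)
103 GB → tape 2 (remaining 58 GB)
90 GB → tape 3 (remaining 103 GB)
78 GB → tape 3 (remaining 25 GB)
74 GB → tape 4 (remaining 326 GB)
68 GB → tape 4 (remaining 258 GB)
66 GB → tape 4 (remaining 192 GB)
63 GB → tape 4 (remaining 129 GB)
54 GB → tape 2 (remaining 4 GB)
36 GB → tape 4 (remaining 93 GB)

4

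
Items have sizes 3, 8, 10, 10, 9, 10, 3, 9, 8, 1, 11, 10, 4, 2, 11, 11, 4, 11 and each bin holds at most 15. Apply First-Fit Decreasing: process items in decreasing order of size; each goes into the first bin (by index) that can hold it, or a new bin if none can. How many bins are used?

12

Sorted descending: 11, 11, 11, 11, 10, 10, 10, 10, 9, 9, 8, 8, 4, 4, 3, 3, 2, 1.
Put 11 in bin 1; 4 remain.
Put 11 in bin 2; 4 remain.
Put 11 in bin 3; 4 remain.
Put 11 in bin 4; 4 remain.
Put 10 in bin 5; 5 remain.
Put 10 in bin 6; 5 remain.
Put 10 in bin 7; 5 remain.
Put 10 in bin 8; 5 remain.
Put 9 in bin 9; 6 remain.
Put 9 in bin 10; 6 remain.
Put 8 in bin 11; 7 remain.
Put 8 in bin 12; 7 remain.
Put 4 in bin 1; 0 remain.
Put 4 in bin 2; 0 remain.
Put 3 in bin 3; 1 remain.
Put 3 in bin 4; 1 remain.
Put 2 in bin 5; 3 remain.
Put 1 in bin 3; 0 remain.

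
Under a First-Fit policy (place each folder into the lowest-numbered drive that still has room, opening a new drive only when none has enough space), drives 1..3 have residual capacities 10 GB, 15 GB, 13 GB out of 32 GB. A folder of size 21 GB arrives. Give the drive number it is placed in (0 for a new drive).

No drive has ≥ 21 GB free, so a new drive is opened.

0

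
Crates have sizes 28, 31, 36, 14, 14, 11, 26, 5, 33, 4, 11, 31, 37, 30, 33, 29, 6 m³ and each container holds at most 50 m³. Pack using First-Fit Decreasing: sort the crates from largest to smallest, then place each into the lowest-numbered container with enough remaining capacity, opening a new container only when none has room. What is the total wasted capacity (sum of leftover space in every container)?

121

Sorted descending: 37, 36, 33, 33, 31, 31, 30, 29, 28, 26, 14, 14, 11, 11, 6, 5, 4.
container 1: place 37 m³, 13 m³ left
container 2: place 36 m³, 14 m³ left
container 3: place 33 m³, 17 m³ left
container 4: place 33 m³, 17 m³ left
container 5: place 31 m³, 19 m³ left
container 6: place 31 m³, 19 m³ left
container 7: place 30 m³, 20 m³ left
container 8: place 29 m³, 21 m³ left
container 9: place 28 m³, 22 m³ left
container 10: place 26 m³, 24 m³ left
container 2: place 14 m³, 0 m³ left
container 3: place 14 m³, 3 m³ left
container 1: place 11 m³, 2 m³ left
container 4: place 11 m³, 6 m³ left
container 4: place 6 m³, 0 m³ left
container 5: place 5 m³, 14 m³ left
container 5: place 4 m³, 10 m³ left
10 containers × 50 m³ = 500 m³; used 379 m³; unused 121 m³.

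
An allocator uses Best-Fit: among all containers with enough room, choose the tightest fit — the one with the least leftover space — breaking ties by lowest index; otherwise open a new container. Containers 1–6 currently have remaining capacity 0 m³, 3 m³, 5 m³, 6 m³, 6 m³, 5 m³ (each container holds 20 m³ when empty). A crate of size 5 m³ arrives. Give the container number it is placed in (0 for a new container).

3

Containers with room: container 3 (5 m³), container 4 (6 m³), container 5 (6 m³), container 6 (5 m³).
Tightest fit is container 3 with 5 m³ free.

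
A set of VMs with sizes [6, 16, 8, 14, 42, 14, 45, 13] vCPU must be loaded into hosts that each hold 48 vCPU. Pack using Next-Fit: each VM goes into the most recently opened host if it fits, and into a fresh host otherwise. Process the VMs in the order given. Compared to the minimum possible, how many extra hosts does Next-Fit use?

Next-Fit: [6,16,8,14] [42] [14] [45] [13] → 5 hosts.
Total size 158 vCPU; any packing needs at least ⌈158/48⌉ = 4 hosts.
An optimal packing achieves that bound: [45] [42,6] [16,14,14] [13,8] → 4 hosts.
Excess: 5 − 4 = 1.

1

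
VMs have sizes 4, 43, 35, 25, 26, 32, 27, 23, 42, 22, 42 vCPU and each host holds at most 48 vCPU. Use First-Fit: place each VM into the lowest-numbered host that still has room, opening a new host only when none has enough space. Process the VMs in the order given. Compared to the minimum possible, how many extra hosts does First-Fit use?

First-Fit: [4,43] [35] [25,23] [26,22] [32] [27] [42] [42] → 8 hosts.
8 VMs exceed 24 vCPU (half the capacity), and no two of those can share a host, so at least 8 hosts are needed.
So 8 is already optimal.

0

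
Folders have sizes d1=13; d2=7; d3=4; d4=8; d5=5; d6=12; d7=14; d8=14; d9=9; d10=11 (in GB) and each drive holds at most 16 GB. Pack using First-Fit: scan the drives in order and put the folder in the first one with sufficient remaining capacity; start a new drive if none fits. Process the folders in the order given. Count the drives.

Put d1 (13 GB) in drive 1; 3 GB remain.
Put d2 (7 GB) in drive 2; 9 GB remain.
Put d3 (4 GB) in drive 2; 5 GB remain.
Put d4 (8 GB) in drive 3; 8 GB remain.
Put d5 (5 GB) in drive 2; 0 GB remain.
Put d6 (12 GB) in drive 4; 4 GB remain.
Put d7 (14 GB) in drive 5; 2 GB remain.
Put d8 (14 GB) in drive 6; 2 GB remain.
Put d9 (9 GB) in drive 7; 7 GB remain.
Put d10 (11 GB) in drive 8; 5 GB remain.
Final drives: [13] [7,4,5] [8] [12] [14] [14] [9] [11].

8 drives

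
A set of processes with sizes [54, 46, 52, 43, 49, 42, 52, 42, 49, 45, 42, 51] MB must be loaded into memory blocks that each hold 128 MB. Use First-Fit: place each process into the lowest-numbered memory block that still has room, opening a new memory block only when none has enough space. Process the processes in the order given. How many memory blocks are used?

54 MB → memory block 1 (remaining 74 MB)
46 MB → memory block 1 (remaining 28 MB)
52 MB → memory block 2 (remaining 76 MB)
43 MB → memory block 2 (remaining 33 MB)
49 MB → memory block 3 (remaining 79 MB)
42 MB → memory block 3 (remaining 37 MB)
52 MB → memory block 4 (remaining 76 MB)
42 MB → memory block 4 (remaining 34 MB)
49 MB → memory block 5 (remaining 79 MB)
45 MB → memory block 5 (remaining 34 MB)
42 MB → memory block 6 (remaining 86 MB)
51 MB → memory block 6 (remaining 35 MB)

6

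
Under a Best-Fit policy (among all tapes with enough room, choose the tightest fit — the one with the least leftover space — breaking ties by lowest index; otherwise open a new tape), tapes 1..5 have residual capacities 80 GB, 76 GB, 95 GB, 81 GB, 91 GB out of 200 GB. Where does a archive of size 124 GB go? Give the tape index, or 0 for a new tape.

0

No tape has ≥ 124 GB free, so a new tape is opened.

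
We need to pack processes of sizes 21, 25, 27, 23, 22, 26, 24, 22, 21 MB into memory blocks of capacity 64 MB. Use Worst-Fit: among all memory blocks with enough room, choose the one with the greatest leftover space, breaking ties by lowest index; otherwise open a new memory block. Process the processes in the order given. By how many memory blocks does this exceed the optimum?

Worst-Fit: [21,25] [27,23] [22,26] [24,22] [21] → 5 memory blocks.
Total size 211 MB; any packing needs at least ⌈211/64⌉ = 4 memory blocks.
An optimal packing achieves that bound: [27,26] [25,24] [23,22] [22,21,21] → 4 memory blocks.
Excess: 5 − 4 = 1.

1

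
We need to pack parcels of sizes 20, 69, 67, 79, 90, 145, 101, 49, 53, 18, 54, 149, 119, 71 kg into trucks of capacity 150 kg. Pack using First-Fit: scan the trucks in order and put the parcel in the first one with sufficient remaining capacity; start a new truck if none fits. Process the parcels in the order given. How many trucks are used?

8 trucks

20 kg → truck 1 (remaining 130 kg)
69 kg → truck 1 (remaining 61 kg)
67 kg → truck 2 (remaining 83 kg)
79 kg → truck 2 (remaining 4 kg)
90 kg → truck 3 (remaining 60 kg)
145 kg → truck 4 (remaining 5 kg)
101 kg → truck 5 (remaining 49 kg)
49 kg → truck 1 (remaining 12 kg)
53 kg → truck 3 (remaining 7 kg)
18 kg → truck 5 (remaining 31 kg)
54 kg → truck 6 (remaining 96 kg)
149 kg → truck 7 (remaining 1 kg)
119 kg → truck 8 (remaining 31 kg)
71 kg → truck 6 (remaining 25 kg)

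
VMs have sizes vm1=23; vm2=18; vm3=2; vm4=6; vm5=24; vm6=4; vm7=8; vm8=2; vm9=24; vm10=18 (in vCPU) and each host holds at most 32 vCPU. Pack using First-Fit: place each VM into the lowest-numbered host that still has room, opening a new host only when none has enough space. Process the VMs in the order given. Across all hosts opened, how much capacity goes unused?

31

host 1: place vm1 (23 vCPU), 9 vCPU left
host 2: place vm2 (18 vCPU), 14 vCPU left
host 1: place vm3 (2 vCPU), 7 vCPU left
host 1: place vm4 (6 vCPU), 1 vCPU left
host 3: place vm5 (24 vCPU), 8 vCPU left
host 2: place vm6 (4 vCPU), 10 vCPU left
host 2: place vm7 (8 vCPU), 2 vCPU left
host 2: place vm8 (2 vCPU), 0 vCPU left
host 4: place vm9 (24 vCPU), 8 vCPU left
host 5: place vm10 (18 vCPU), 14 vCPU left
5 hosts × 32 vCPU = 160 vCPU; used 129 vCPU; unused 31 vCPU.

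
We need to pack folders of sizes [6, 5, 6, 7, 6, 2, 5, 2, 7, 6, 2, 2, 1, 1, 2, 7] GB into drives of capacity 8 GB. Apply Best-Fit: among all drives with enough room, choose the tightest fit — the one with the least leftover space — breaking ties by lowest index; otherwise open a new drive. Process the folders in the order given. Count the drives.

9

6 GB → drive 1 (remaining 2 GB)
5 GB → drive 2 (remaining 3 GB)
6 GB → drive 3 (remaining 2 GB)
7 GB → drive 4 (remaining 1 GB)
6 GB → drive 5 (remaining 2 GB)
2 GB → drive 1 (remaining 0 GB)
5 GB → drive 6 (remaining 3 GB)
2 GB → drive 3 (remaining 0 GB)
7 GB → drive 7 (remaining 1 GB)
6 GB → drive 8 (remaining 2 GB)
2 GB → drive 5 (remaining 0 GB)
2 GB → drive 8 (remaining 0 GB)
1 GB → drive 4 (remaining 0 GB)
1 GB → drive 7 (remaining 0 GB)
2 GB → drive 2 (remaining 1 GB)
7 GB → drive 9 (remaining 1 GB)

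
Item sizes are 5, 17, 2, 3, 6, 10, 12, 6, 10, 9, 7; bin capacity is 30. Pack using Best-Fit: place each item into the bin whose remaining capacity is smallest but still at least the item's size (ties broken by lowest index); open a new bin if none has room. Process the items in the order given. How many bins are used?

5 → bin 1 (remaining 25)
17 → bin 1 (remaining 8)
2 → bin 1 (remaining 6)
3 → bin 1 (remaining 3)
6 → bin 2 (remaining 24)
10 → bin 2 (remaining 14)
12 → bin 2 (remaining 2)
6 → bin 3 (remaining 24)
10 → bin 3 (remaining 14)
9 → bin 3 (remaining 5)
7 → bin 4 (remaining 23)

4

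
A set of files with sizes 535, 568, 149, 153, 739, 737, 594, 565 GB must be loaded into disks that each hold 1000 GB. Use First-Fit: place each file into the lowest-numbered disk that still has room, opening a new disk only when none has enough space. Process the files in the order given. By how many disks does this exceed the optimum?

0

First-Fit: [535,149,153] [568] [739] [737] [594] [565] → 6 disks.
6 files exceed 500 GB (half the capacity), and no two of those can share a disk, so at least 6 disks are needed.
So 6 is already optimal.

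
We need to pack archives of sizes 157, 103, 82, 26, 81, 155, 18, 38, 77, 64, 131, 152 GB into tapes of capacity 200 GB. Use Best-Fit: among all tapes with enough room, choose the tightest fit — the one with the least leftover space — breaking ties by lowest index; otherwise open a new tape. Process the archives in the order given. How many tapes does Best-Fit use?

tape 1: place 157 GB, 43 GB left
tape 2: place 103 GB, 97 GB left
tape 2: place 82 GB, 15 GB left
tape 1: place 26 GB, 17 GB left
tape 3: place 81 GB, 119 GB left
tape 4: place 155 GB, 45 GB left
tape 4: place 18 GB, 27 GB left
tape 3: place 38 GB, 81 GB left
tape 3: place 77 GB, 4 GB left
tape 5: place 64 GB, 136 GB left
tape 5: place 131 GB, 5 GB left
tape 6: place 152 GB, 48 GB left

6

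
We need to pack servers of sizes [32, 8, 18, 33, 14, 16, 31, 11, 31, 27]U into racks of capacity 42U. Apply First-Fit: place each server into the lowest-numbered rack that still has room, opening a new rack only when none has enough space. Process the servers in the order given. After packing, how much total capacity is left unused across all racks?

rack 1: place 32U, 10U left
rack 1: place 8U, 2U left
rack 2: place 18U, 24U left
rack 3: place 33U, 9U left
rack 2: place 14U, 10U left
rack 4: place 16U, 26U left
rack 5: place 31U, 11U left
rack 4: place 11U, 15U left
rack 6: place 31U, 11U left
rack 7: place 27U, 15U left
7 racks × 42U = 294U; used 221U; unused 73U.

73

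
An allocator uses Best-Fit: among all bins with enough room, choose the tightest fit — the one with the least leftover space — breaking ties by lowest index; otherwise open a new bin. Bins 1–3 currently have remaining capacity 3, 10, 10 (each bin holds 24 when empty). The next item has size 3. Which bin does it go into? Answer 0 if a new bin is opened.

1

Bins with room: bin 1 (3), bin 2 (10), bin 3 (10).
Tightest fit is bin 1 with 3 free.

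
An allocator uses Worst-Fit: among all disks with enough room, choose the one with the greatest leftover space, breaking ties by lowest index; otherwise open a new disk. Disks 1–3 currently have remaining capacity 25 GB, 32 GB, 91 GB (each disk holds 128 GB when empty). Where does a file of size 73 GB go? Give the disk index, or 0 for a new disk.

3

Disks with room: disk 3 (91 GB).
Most room is disk 3 with 91 GB free.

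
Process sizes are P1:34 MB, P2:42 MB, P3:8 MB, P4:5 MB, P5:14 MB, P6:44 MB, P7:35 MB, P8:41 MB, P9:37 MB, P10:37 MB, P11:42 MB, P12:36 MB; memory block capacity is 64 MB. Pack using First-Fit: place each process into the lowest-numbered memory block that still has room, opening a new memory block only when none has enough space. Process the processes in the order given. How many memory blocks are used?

9 memory blocks

Put P1 (34 MB) in memory block 1; 30 MB remain.
Put P2 (42 MB) in memory block 2; 22 MB remain.
Put P3 (8 MB) in memory block 1; 22 MB remain.
Put P4 (5 MB) in memory block 1; 17 MB remain.
Put P5 (14 MB) in memory block 1; 3 MB remain.
Put P6 (44 MB) in memory block 3; 20 MB remain.
Put P7 (35 MB) in memory block 4; 29 MB remain.
Put P8 (41 MB) in memory block 5; 23 MB remain.
Put P9 (37 MB) in memory block 6; 27 MB remain.
Put P10 (37 MB) in memory block 7; 27 MB remain.
Put P11 (42 MB) in memory block 8; 22 MB remain.
Put P12 (36 MB) in memory block 9; 28 MB remain.
Final memory blocks: [34,8,5,14] [42] [44] [35] [41] [37] [37] [42] [36].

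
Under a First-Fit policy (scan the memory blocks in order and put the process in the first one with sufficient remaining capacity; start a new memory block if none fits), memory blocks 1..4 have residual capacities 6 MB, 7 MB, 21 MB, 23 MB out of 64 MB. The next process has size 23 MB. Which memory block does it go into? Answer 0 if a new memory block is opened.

Memory blocks with room: memory block 4 (23 MB).
The first with room is memory block 4.

4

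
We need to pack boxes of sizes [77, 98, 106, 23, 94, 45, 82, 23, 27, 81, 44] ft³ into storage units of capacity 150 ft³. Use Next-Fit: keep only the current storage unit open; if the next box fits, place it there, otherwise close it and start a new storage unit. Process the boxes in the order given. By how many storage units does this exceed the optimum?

0

Next-Fit: [77] [98] [106,23] [94,45] [82,23,27] [81,44] → 6 storage units.
6 boxes exceed 75 ft³ (half the capacity), and no two of those can share a storage unit, so at least 6 storage units are needed.
So 6 is already optimal.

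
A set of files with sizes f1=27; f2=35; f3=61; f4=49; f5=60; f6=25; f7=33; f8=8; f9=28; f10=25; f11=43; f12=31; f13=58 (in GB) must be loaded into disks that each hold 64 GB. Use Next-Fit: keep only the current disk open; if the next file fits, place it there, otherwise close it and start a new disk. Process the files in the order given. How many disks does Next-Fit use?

f1 (27 GB) → disk 1 (remaining 37 GB)
f2 (35 GB) → disk 1 (remaining 2 GB)
f3 (61 GB) → disk 2 (remaining 3 GB)
f4 (49 GB) → disk 3 (remaining 15 GB)
f5 (60 GB) → disk 4 (remaining 4 GB)
f6 (25 GB) → disk 5 (remaining 39 GB)
f7 (33 GB) → disk 5 (remaining 6 GB)
f8 (8 GB) → disk 6 (remaining 56 GB)
f9 (28 GB) → disk 6 (remaining 28 GB)
f10 (25 GB) → disk 6 (remaining 3 GB)
f11 (43 GB) → disk 7 (remaining 21 GB)
f12 (31 GB) → disk 8 (remaining 33 GB)
f13 (58 GB) → disk 9 (remaining 6 GB)
Final disks: [27,35] [61] [49] [60] [25,33] [8,28,25] [43] [31] [58].

9 disks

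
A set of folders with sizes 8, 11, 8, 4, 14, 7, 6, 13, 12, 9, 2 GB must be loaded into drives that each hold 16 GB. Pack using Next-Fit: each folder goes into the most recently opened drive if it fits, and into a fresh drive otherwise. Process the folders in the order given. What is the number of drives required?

8 drives

8 GB → drive 1 (remaining 8 GB)
11 GB → drive 2 (remaining 5 GB)
8 GB → drive 3 (remaining 8 GB)
4 GB → drive 3 (remaining 4 GB)
14 GB → drive 4 (remaining 2 GB)
7 GB → drive 5 (remaining 9 GB)
6 GB → drive 5 (remaining 3 GB)
13 GB → drive 6 (remaining 3 GB)
12 GB → drive 7 (remaining 4 GB)
9 GB → drive 8 (remaining 7 GB)
2 GB → drive 8 (remaining 5 GB)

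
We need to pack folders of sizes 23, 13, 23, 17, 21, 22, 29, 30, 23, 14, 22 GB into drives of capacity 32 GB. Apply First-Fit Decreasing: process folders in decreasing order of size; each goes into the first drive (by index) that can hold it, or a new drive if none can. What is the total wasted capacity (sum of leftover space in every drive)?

83

Sorted descending: 30, 29, 23, 23, 23, 22, 22, 21, 17, 14, 13.
Put 30 GB in drive 1; 2 GB remain.
Put 29 GB in drive 2; 3 GB remain.
Put 23 GB in drive 3; 9 GB remain.
Put 23 GB in drive 4; 9 GB remain.
Put 23 GB in drive 5; 9 GB remain.
Put 22 GB in drive 6; 10 GB remain.
Put 22 GB in drive 7; 10 GB remain.
Put 21 GB in drive 8; 11 GB remain.
Put 17 GB in drive 9; 15 GB remain.
Put 14 GB in drive 9; 1 GB remain.
Put 13 GB in drive 10; 19 GB remain.
10 drives × 32 GB = 320 GB; used 237 GB; unused 83 GB.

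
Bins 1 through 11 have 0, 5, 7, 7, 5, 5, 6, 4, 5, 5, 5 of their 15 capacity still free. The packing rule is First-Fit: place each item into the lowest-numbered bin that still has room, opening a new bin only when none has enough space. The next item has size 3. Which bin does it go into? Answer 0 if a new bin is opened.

Bins with room: bin 2 (5), bin 3 (7), bin 4 (7), bin 5 (5), bin 6 (5), bin 7 (6), bin 8 (4), bin 9 (5), bin 10 (5), bin 11 (5).
The first with room is bin 2.

2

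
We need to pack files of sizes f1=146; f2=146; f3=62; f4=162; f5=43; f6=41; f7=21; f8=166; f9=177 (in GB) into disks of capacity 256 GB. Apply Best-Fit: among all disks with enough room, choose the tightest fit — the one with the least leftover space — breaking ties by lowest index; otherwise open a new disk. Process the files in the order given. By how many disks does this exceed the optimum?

Best-Fit: [146,62,43] [146] [162,41,21] [166] [177] → 5 disks.
5 files exceed 128 GB (half the capacity), and no two of those can share a disk, so at least 5 disks are needed.
So 5 is already optimal.

0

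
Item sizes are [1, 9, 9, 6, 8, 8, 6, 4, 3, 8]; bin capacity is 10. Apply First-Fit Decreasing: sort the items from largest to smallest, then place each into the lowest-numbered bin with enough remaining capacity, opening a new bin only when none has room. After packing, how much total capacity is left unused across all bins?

Sorted descending: 9, 9, 8, 8, 8, 6, 6, 4, 3, 1.
Put 9 in bin 1; 1 remain.
Put 9 in bin 2; 1 remain.
Put 8 in bin 3; 2 remain.
Put 8 in bin 4; 2 remain.
Put 8 in bin 5; 2 remain.
Put 6 in bin 6; 4 remain.
Put 6 in bin 7; 4 remain.
Put 4 in bin 6; 0 remain.
Put 3 in bin 7; 1 remain.
Put 1 in bin 1; 0 remain.
7 bins × 10 = 70; used 62; unused 8.

8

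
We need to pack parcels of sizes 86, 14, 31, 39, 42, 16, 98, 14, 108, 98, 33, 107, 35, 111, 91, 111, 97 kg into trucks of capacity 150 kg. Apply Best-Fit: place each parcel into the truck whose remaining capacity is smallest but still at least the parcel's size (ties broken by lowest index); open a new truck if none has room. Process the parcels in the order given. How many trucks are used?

10

86 kg → truck 1 (remaining 64 kg)
14 kg → truck 1 (remaining 50 kg)
31 kg → truck 1 (remaining 19 kg)
39 kg → truck 2 (remaining 111 kg)
42 kg → truck 2 (remaining 69 kg)
16 kg → truck 1 (remaining 3 kg)
98 kg → truck 3 (remaining 52 kg)
14 kg → truck 3 (remaining 38 kg)
108 kg → truck 4 (remaining 42 kg)
98 kg → truck 5 (remaining 52 kg)
33 kg → truck 3 (remaining 5 kg)
107 kg → truck 6 (remaining 43 kg)
35 kg → truck 4 (remaining 7 kg)
111 kg → truck 7 (remaining 39 kg)
91 kg → truck 8 (remaining 59 kg)
111 kg → truck 9 (remaining 39 kg)
97 kg → truck 10 (remaining 53 kg)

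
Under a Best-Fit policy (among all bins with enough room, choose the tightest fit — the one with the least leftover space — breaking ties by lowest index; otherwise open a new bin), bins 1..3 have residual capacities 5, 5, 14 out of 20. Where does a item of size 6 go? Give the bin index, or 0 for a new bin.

Bins with room: bin 3 (14).
Tightest fit is bin 3 with 14 free.

3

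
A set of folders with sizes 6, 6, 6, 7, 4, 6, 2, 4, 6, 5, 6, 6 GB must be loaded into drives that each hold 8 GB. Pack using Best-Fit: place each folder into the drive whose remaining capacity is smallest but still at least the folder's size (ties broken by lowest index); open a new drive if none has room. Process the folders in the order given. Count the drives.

10

Put 6 GB in drive 1; 2 GB remain.
Put 6 GB in drive 2; 2 GB remain.
Put 6 GB in drive 3; 2 GB remain.
Put 7 GB in drive 4; 1 GB remain.
Put 4 GB in drive 5; 4 GB remain.
Put 6 GB in drive 6; 2 GB remain.
Put 2 GB in drive 1; 0 GB remain.
Put 4 GB in drive 5; 0 GB remain.
Put 6 GB in drive 7; 2 GB remain.
Put 5 GB in drive 8; 3 GB remain.
Put 6 GB in drive 9; 2 GB remain.
Put 6 GB in drive 10; 2 GB remain.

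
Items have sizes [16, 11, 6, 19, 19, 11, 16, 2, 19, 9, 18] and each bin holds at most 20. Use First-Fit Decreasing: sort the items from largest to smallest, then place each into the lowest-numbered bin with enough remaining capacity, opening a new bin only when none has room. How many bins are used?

Sorted descending: 19, 19, 19, 18, 16, 16, 11, 11, 9, 6, 2.
bin 1: place 19, 1 left
bin 2: place 19, 1 left
bin 3: place 19, 1 left
bin 4: place 18, 2 left
bin 5: place 16, 4 left
bin 6: place 16, 4 left
bin 7: place 11, 9 left
bin 8: place 11, 9 left
bin 7: place 9, 0 left
bin 8: place 6, 3 left
bin 4: place 2, 0 left

8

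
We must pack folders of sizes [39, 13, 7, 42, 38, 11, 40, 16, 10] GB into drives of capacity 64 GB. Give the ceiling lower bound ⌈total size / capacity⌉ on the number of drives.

Total size = 39 + 13 + 7 + 42 + 38 + 11 + 40 + 16 + 10 = 216 GB.
⌈216 / 64⌉ = 4.

4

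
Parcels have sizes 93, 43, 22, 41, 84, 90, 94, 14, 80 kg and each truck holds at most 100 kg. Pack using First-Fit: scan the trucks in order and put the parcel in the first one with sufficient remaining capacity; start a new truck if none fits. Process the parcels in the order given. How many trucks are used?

7

truck 1: place 93 kg, 7 kg left
truck 2: place 43 kg, 57 kg left
truck 2: place 22 kg, 35 kg left
truck 3: place 41 kg, 59 kg left
truck 4: place 84 kg, 16 kg left
truck 5: place 90 kg, 10 kg left
truck 6: place 94 kg, 6 kg left
truck 2: place 14 kg, 21 kg left
truck 7: place 80 kg, 20 kg left
Final trucks: [93] [43,22,14] [41] [84] [90] [94] [80].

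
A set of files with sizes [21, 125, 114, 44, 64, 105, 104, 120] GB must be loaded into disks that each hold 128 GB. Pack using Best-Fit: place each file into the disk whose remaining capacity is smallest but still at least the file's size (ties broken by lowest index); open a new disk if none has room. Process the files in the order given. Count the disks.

7 disks

Put 21 GB in disk 1; 107 GB remain.
Put 125 GB in disk 2; 3 GB remain.
Put 114 GB in disk 3; 14 GB remain.
Put 44 GB in disk 1; 63 GB remain.
Put 64 GB in disk 4; 64 GB remain.
Put 105 GB in disk 5; 23 GB remain.
Put 104 GB in disk 6; 24 GB remain.
Put 120 GB in disk 7; 8 GB remain.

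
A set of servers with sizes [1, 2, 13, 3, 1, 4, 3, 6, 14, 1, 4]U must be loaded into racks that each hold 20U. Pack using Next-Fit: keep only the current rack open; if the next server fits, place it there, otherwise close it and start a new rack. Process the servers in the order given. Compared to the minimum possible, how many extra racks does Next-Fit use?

Next-Fit: [1,2,13,3,1] [4,3,6] [14,1,4] → 3 racks.
Total size 52U; any packing needs at least ⌈52/20⌉ = 3 racks.
So 3 is already optimal.

0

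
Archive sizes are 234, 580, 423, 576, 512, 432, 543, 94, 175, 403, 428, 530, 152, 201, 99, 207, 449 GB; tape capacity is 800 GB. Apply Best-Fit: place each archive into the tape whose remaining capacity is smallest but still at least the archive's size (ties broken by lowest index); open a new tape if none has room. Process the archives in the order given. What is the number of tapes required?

10

Put 234 GB in tape 1; 566 GB remain.
Put 580 GB in tape 2; 220 GB remain.
Put 423 GB in tape 1; 143 GB remain.
Put 576 GB in tape 3; 224 GB remain.
Put 512 GB in tape 4; 288 GB remain.
Put 432 GB in tape 5; 368 GB remain.
Put 543 GB in tape 6; 257 GB remain.
Put 94 GB in tape 1; 49 GB remain.
Put 175 GB in tape 2; 45 GB remain.
Put 403 GB in tape 7; 397 GB remain.
Put 428 GB in tape 8; 372 GB remain.
Put 530 GB in tape 9; 270 GB remain.
Put 152 GB in tape 3; 72 GB remain.
Put 201 GB in tape 6; 56 GB remain.
Put 99 GB in tape 9; 171 GB remain.
Put 207 GB in tape 4; 81 GB remain.
Put 449 GB in tape 10; 351 GB remain.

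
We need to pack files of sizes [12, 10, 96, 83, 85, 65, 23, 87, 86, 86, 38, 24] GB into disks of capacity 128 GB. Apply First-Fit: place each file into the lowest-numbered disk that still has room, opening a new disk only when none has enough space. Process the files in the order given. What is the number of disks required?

disk 1: place 12 GB, 116 GB left
disk 1: place 10 GB, 106 GB left
disk 1: place 96 GB, 10 GB left
disk 2: place 83 GB, 45 GB left
disk 3: place 85 GB, 43 GB left
disk 4: place 65 GB, 63 GB left
disk 2: place 23 GB, 22 GB left
disk 5: place 87 GB, 41 GB left
disk 6: place 86 GB, 42 GB left
disk 7: place 86 GB, 42 GB left
disk 3: place 38 GB, 5 GB left
disk 4: place 24 GB, 39 GB left
Final disks: [12,10,96] [83,23] [85,38] [65,24] [87] [86] [86].

7 disks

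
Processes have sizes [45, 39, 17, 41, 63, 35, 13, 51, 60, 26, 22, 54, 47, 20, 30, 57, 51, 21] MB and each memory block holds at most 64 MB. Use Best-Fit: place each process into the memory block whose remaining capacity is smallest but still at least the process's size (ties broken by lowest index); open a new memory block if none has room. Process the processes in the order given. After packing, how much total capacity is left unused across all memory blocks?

140

memory block 1: place 45 MB, 19 MB left
memory block 2: place 39 MB, 25 MB left
memory block 1: place 17 MB, 2 MB left
memory block 3: place 41 MB, 23 MB left
memory block 4: place 63 MB, 1 MB left
memory block 5: place 35 MB, 29 MB left
memory block 3: place 13 MB, 10 MB left
memory block 6: place 51 MB, 13 MB left
memory block 7: place 60 MB, 4 MB left
memory block 5: place 26 MB, 3 MB left
memory block 2: place 22 MB, 3 MB left
memory block 8: place 54 MB, 10 MB left
memory block 9: place 47 MB, 17 MB left
memory block 10: place 20 MB, 44 MB left
memory block 10: place 30 MB, 14 MB left
memory block 11: place 57 MB, 7 MB left
memory block 12: place 51 MB, 13 MB left
memory block 13: place 21 MB, 43 MB left
13 memory blocks × 64 MB = 832 MB; used 692 MB; unused 140 MB.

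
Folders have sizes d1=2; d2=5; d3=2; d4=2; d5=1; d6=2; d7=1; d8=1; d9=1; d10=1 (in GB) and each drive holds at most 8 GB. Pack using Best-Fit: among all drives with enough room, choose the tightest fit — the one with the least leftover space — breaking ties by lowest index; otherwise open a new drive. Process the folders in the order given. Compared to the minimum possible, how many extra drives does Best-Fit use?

Best-Fit: [2,5,1] [2,2,2,1,1] [1,1] → 3 drives.
Total size 18 GB; any packing needs at least ⌈18/8⌉ = 3 drives.
So 3 is already optimal.

0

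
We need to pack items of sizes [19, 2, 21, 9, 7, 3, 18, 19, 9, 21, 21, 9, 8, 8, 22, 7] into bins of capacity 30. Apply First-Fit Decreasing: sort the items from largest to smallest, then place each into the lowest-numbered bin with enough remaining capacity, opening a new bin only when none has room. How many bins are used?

7

Sorted descending: 22, 21, 21, 21, 19, 19, 18, 9, 9, 9, 8, 8, 7, 7, 3, 2.
Put 22 in bin 1; 8 remain.
Put 21 in bin 2; 9 remain.
Put 21 in bin 3; 9 remain.
Put 21 in bin 4; 9 remain.
Put 19 in bin 5; 11 remain.
Put 19 in bin 6; 11 remain.
Put 18 in bin 7; 12 remain.
Put 9 in bin 2; 0 remain.
Put 9 in bin 3; 0 remain.
Put 9 in bin 4; 0 remain.
Put 8 in bin 1; 0 remain.
Put 8 in bin 5; 3 remain.
Put 7 in bin 6; 4 remain.
Put 7 in bin 7; 5 remain.
Put 3 in bin 5; 0 remain.
Put 2 in bin 6; 2 remain.
Final bins: [22,8] [21,9] [21,9] [21,9] [19,8,3] [19,7,2] [18,7].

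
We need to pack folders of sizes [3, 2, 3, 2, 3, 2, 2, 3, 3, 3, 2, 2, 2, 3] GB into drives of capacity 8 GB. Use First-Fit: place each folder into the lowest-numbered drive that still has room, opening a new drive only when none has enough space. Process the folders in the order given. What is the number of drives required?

Put 3 GB in drive 1; 5 GB remain.
Put 2 GB in drive 1; 3 GB remain.
Put 3 GB in drive 1; 0 GB remain.
Put 2 GB in drive 2; 6 GB remain.
Put 3 GB in drive 2; 3 GB remain.
Put 2 GB in drive 2; 1 GB remain.
Put 2 GB in drive 3; 6 GB remain.
Put 3 GB in drive 3; 3 GB remain.
Put 3 GB in drive 3; 0 GB remain.
Put 3 GB in drive 4; 5 GB remain.
Put 2 GB in drive 4; 3 GB remain.
Put 2 GB in drive 4; 1 GB remain.
Put 2 GB in drive 5; 6 GB remain.
Put 3 GB in drive 5; 3 GB remain.
Final drives: [3,2,3] [2,3,2] [2,3,3] [3,2,2] [2,3].

5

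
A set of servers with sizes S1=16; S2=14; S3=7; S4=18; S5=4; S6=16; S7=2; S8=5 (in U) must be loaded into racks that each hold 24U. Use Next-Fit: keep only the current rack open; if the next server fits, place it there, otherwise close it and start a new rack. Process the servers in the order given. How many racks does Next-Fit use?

4

Put S1 (16U) in rack 1; 8U remain.
Put S2 (14U) in rack 2; 10U remain.
Put S3 (7U) in rack 2; 3U remain.
Put S4 (18U) in rack 3; 6U remain.
Put S5 (4U) in rack 3; 2U remain.
Put S6 (16U) in rack 4; 8U remain.
Put S7 (2U) in rack 4; 6U remain.
Put S8 (5U) in rack 4; 1U remain.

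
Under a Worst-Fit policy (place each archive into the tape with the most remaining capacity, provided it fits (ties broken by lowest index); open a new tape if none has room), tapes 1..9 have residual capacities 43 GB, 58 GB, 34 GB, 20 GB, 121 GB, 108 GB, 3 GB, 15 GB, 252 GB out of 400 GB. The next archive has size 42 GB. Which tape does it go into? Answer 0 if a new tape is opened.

9

Tapes with room: tape 1 (43 GB), tape 2 (58 GB), tape 5 (121 GB), tape 6 (108 GB), tape 9 (252 GB).
Most room is tape 9 with 252 GB free.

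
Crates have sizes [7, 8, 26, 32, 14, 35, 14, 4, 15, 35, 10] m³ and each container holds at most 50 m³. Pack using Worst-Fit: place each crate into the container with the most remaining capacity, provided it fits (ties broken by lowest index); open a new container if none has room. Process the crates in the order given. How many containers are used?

5 containers

container 1: place 7 m³, 43 m³ left
container 1: place 8 m³, 35 m³ left
container 1: place 26 m³, 9 m³ left
container 2: place 32 m³, 18 m³ left
container 2: place 14 m³, 4 m³ left
container 3: place 35 m³, 15 m³ left
container 3: place 14 m³, 1 m³ left
container 1: place 4 m³, 5 m³ left
container 4: place 15 m³, 35 m³ left
container 4: place 35 m³, 0 m³ left
container 5: place 10 m³, 40 m³ left
Final containers: [7,8,26,4] [32,14] [35,14] [15,35] [10].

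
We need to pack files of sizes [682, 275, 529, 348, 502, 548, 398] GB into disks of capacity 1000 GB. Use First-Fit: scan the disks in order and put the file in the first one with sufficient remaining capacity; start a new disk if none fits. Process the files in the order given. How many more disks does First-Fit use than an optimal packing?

First-Fit: [682,275] [529,348] [502,398] [548] → 4 disks.
Total size 3282 GB; any packing needs at least ⌈3282/1000⌉ = 4 disks.
So 4 is already optimal.

0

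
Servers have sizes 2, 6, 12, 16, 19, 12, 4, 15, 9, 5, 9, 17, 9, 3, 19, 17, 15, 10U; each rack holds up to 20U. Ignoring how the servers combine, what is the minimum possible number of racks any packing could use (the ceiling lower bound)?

Total size = 2 + 6 + 12 + 16 + 19 + 12 + 4 + 15 + 9 + 5 + 9 + 17 + 9 + 3 + 19 + 17 + 15 + 10 = 199U.
⌈199 / 20⌉ = 10.

10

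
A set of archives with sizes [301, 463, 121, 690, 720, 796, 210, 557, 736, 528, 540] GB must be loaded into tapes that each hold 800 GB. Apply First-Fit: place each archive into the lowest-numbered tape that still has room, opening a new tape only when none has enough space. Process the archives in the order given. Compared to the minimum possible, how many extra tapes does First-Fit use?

First-Fit: [301,463] [121,210] [690] [720] [796] [557] [736] [528] [540] → 9 tapes.
Total size 5662 GB; any packing needs at least ⌈5662/800⌉ = 8 tapes.
An optimal packing achieves that bound: [796] [736] [720] [690] [557,210] [540,121] [528] [463,301] → 8 tapes.
Excess: 9 − 8 = 1.

1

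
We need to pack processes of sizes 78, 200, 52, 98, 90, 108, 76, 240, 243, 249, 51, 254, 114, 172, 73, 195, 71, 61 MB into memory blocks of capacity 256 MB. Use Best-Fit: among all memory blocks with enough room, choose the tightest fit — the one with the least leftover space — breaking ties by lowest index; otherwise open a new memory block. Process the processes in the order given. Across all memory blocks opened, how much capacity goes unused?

135

memory block 1: place 78 MB, 178 MB left
memory block 2: place 200 MB, 56 MB left
memory block 2: place 52 MB, 4 MB left
memory block 1: place 98 MB, 80 MB left
memory block 3: place 90 MB, 166 MB left
memory block 3: place 108 MB, 58 MB left
memory block 1: place 76 MB, 4 MB left
memory block 4: place 240 MB, 16 MB left
memory block 5: place 243 MB, 13 MB left
memory block 6: place 249 MB, 7 MB left
memory block 3: place 51 MB, 7 MB left
memory block 7: place 254 MB, 2 MB left
memory block 8: place 114 MB, 142 MB left
memory block 9: place 172 MB, 84 MB left
memory block 9: place 73 MB, 11 MB left
memory block 10: place 195 MB, 61 MB left
memory block 8: place 71 MB, 71 MB left
memory block 10: place 61 MB, 0 MB left
10 memory blocks × 256 MB = 2560 MB; used 2425 MB; unused 135 MB.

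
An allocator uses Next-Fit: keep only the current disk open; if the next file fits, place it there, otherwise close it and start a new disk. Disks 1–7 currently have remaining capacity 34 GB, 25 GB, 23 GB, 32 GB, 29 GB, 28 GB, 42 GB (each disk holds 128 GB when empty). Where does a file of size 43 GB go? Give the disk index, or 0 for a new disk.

Next-Fit only looks at disk 7, which has 42 GB free.
43 GB does not fit, so a new disk is opened.

0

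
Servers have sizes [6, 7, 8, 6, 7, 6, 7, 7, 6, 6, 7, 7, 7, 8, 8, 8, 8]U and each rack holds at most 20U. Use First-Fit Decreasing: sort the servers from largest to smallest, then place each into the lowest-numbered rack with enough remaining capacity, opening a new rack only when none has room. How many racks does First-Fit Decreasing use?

Sorted descending: 8, 8, 8, 8, 8, 7, 7, 7, 7, 7, 7, 7, 6, 6, 6, 6, 6.
Put 8U in rack 1; 12U remain.
Put 8U in rack 1; 4U remain.
Put 8U in rack 2; 12U remain.
Put 8U in rack 2; 4U remain.
Put 8U in rack 3; 12U remain.
Put 7U in rack 3; 5U remain.
Put 7U in rack 4; 13U remain.
Put 7U in rack 4; 6U remain.
Put 7U in rack 5; 13U remain.
Put 7U in rack 5; 6U remain.
Put 7U in rack 6; 13U remain.
Put 7U in rack 6; 6U remain.
Put 6U in rack 4; 0U remain.
Put 6U in rack 5; 0U remain.
Put 6U in rack 6; 0U remain.
Put 6U in rack 7; 14U remain.
Put 6U in rack 7; 8U remain.
Final racks: [8,8] [8,8] [8,7] [7,7,6] [7,7,6] [7,7,6] [6,6].

7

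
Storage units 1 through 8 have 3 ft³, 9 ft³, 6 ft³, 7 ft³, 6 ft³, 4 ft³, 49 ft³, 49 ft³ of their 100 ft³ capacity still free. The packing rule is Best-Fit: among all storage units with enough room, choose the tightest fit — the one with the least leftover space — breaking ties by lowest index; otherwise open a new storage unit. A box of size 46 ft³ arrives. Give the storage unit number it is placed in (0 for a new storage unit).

Storage units with room: storage unit 7 (49 ft³), storage unit 8 (49 ft³).
Tightest fit is storage unit 7 with 49 ft³ free.

7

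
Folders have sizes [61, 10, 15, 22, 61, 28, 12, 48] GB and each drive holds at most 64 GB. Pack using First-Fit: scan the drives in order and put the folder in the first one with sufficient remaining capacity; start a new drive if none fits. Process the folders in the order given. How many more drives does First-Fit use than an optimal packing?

0

First-Fit: [61] [10,15,22,12] [61] [28] [48] → 5 drives.
Total size 257 GB; any packing needs at least ⌈257/64⌉ = 5 drives.
So 5 is already optimal.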